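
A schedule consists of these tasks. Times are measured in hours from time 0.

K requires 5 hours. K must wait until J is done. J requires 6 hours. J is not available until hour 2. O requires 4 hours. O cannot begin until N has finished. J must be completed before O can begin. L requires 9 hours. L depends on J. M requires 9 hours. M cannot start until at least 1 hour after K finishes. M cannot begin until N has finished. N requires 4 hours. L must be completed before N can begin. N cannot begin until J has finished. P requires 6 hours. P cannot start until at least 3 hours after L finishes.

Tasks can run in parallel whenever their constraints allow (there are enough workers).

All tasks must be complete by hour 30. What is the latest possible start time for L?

To finish by hour 30, M (duration 9) must start no later than hour 21.
To finish by hour 30, O (duration 4) must start no later than hour 26.
For N: M (must start by hour 21); O (must start by hour 26). The most restrictive is hour 21; with a 4-hour duration, N must start by hour 17.
To finish by hour 30, P (duration 6) must start no later than hour 24.
L has several dependents: N (must start by hour 17); P (must start by hour 24, minus 3-hour gap → hour 21). The earliest of those limits is hour 17, so L must start by 17 − 9 = hour 8.

8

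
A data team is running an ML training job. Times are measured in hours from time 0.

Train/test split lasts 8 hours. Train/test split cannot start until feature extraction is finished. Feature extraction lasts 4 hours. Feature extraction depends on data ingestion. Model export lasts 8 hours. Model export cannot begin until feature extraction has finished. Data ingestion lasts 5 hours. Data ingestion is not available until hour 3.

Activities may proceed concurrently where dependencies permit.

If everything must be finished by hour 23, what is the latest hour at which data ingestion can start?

To finish by hour 23, train/test split (duration 8) must start no later than hour 15.
Nothing follows model export; the deadline of hour 23 is its only limit. It must start by 23 − 8 = hour 15.
Feature extraction feeds train/test split (must start by hour 15); model export (must start by hour 15). Taking the minimum, feature extraction must finish by hour 15 and start by 15 − 4 = hour 11.
Data ingestion feeds into feature extraction (must start by hour 11); so data ingestion must finish by hour 11 and therefore start by hour 6.

6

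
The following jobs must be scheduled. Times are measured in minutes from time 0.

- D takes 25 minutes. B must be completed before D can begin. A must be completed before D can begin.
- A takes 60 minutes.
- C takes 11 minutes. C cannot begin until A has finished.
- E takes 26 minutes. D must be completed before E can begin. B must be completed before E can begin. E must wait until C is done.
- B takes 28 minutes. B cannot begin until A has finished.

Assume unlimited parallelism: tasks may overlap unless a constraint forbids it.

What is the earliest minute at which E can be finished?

139

Nothing blocks A, so it runs from minute 0 to minute 60.
C cannot begin until A (finishes minute 60). It runs from minute 60 to 60 + 11 = minute 71.
B waits on A (finishes minute 60), so it starts at minute 60 and finishes at 60 + 28 = minute 88.
D has to wait for B (finishes minute 88); A (finishes minute 60). The latest of these is minute 88, so D runs minute 88 to 88 + 25 = minute 113.
For E: D (finishes minute 113); B (finishes minute 88); C (finishes minute 71). Taking the maximum gives a start of minute 113, and it finishes at 113 + 26 = minute 139.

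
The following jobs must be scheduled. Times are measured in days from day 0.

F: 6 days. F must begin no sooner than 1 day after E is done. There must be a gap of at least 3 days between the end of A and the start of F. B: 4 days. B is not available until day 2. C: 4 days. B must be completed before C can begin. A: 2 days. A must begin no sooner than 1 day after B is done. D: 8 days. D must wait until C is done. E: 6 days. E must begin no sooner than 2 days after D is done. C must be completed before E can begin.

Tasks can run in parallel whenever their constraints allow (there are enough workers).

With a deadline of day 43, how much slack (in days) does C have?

10

B waits on its own release at day 2, so it starts at day 2 and finishes at 2 + 4 = day 6.
C cannot begin until B (finishes day 6). It runs from day 6 to 6 + 4 = day 10.

Working backward from the deadline:
To finish by day 43, F (duration 6) must start no later than day 37.
E must finish before F (must start by day 37, minus 1-day gap → day 36). With a 6-day duration, E must start by 36 − 6 = day 30.
D has to be done before E (must start by day 30, minus 2-day gap → day 28). That means finishing by day 28, i.e. starting by 28 − 8 = day 20.
C must finish in time for D (must start by day 20); E (must start by day 30). The tightest is day 20, so C must start by 20 − 4 = day 16.
So C can start as early as day 6 and as late as day 16, giving 16 − 6 = 10 days of slack.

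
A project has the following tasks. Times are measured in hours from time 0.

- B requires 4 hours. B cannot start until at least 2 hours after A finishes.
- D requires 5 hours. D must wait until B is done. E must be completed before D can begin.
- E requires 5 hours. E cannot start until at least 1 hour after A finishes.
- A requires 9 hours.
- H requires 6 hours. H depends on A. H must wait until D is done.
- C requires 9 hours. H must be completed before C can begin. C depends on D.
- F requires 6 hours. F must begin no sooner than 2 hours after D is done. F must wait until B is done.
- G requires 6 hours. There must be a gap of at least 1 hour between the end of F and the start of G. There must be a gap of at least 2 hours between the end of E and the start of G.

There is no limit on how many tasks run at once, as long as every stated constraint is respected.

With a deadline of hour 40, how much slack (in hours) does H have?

Nothing blocks A, so it runs from hour 0 to hour 9.
E cannot begin until A (finishes hour 9, plus 1-hour gap → hour 10). It runs from hour 10 to 10 + 5 = hour 15.
B cannot begin until A (finishes hour 9, plus 2-hour gap → hour 11). It runs from hour 11 to 11 + 4 = hour 15.
D needs all of B (finishes hour 15); E (finishes hour 15). That puts its earliest start at hour 15; it finishes at 15 + 5 = hour 20.
H has to wait for A (finishes hour 9); D (finishes hour 20). The latest of these is hour 20, so H runs hour 20 to 20 + 6 = hour 26.

Working backward from the deadline:
To finish by hour 40, C (duration 9) must start no later than hour 31.
Since C (must start by hour 31) depends on it, H must finish by hour 31. Backing off its 6-hour duration gives a latest start of hour 25.
So H can start as early as hour 20 and as late as hour 25, giving 25 − 20 = 5 hours of slack.

5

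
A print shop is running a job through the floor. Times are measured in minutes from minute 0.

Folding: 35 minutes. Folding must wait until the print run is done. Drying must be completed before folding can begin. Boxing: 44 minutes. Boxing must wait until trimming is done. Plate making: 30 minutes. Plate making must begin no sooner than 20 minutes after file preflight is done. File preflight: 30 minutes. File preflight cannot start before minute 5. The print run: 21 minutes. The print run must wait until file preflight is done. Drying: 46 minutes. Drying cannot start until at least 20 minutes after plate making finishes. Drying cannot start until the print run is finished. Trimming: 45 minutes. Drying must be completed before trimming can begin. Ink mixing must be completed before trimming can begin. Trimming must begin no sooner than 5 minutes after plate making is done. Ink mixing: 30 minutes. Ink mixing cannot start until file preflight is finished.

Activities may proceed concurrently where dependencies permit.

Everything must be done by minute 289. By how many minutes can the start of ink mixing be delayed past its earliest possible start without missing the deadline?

After its own release at minute 5, file preflight can start at minute 5 and finishes at minute 35.
After file preflight (finishes minute 35), ink mixing can start at minute 35 and finishes at minute 65.

Working backward from the deadline:
To finish by minute 289, boxing (duration 44) must start no later than minute 245.
Since boxing (must start by minute 245) depends on it, trimming must finish by minute 245. Backing off its 45-minute duration gives a latest start of minute 200.
Since trimming (must start by minute 200) depends on it, ink mixing must finish by minute 200. Backing off its 30-minute duration gives a latest start of minute 170.
So ink mixing can start as early as minute 35 and as late as minute 170, giving 170 − 35 = 135 minutes of slack.

135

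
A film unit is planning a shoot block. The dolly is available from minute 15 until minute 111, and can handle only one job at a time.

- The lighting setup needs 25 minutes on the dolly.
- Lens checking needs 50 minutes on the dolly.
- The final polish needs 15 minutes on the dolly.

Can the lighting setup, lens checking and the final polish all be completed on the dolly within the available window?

Yes

The dolly window is 111 − 15 = 96 minutes.
Running back to back, the jobs need 25 + 50 + 15 = 90 minutes on the dolly.
Since 90 ≤ 96, they fit within the window.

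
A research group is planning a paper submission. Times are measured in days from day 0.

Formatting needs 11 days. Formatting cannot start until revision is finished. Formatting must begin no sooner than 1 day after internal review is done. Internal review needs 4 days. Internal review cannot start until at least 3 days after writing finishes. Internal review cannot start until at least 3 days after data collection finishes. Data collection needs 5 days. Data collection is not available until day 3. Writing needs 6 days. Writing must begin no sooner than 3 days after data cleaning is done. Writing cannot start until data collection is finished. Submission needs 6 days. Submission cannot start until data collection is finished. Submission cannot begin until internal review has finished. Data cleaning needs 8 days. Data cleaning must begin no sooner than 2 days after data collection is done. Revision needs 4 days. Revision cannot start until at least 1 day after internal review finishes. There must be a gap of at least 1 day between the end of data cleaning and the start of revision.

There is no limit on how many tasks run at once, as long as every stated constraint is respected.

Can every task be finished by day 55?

Data collection cannot begin until its own release at day 3. It runs from day 3 to 3 + 5 = day 8.
Data cleaning cannot begin until data collection (finishes day 8, plus 2-day gap → day 10). It runs from day 10 to 10 + 8 = day 18.
For writing: data cleaning (finishes day 18, plus 3-day gap → day 21); data collection (finishes day 8). Taking the maximum gives a start of day 21, and it finishes at 21 + 6 = day 27.
Internal review needs all of writing (finishes day 27, plus 3-day gap → day 30); data collection (finishes day 8, plus 3-day gap → day 11). That puts its earliest start at day 30; it finishes at 30 + 4 = day 34.
Submission needs all of data collection (finishes day 8); internal review (finishes day 34). That puts its earliest start at day 34; it finishes at 34 + 6 = day 40.
Revision has to wait for internal review (finishes day 34, plus 1-day gap → day 35); data cleaning (finishes day 18, plus 1-day gap → day 19). The latest of these is day 35, so revision runs day 35 to 35 + 4 = day 39.
Formatting needs all of revision (finishes day 39); internal review (finishes day 34, plus 1-day gap → day 35). That puts its earliest start at day 39; it finishes at 39 + 11 = day 50.
Every task is finished by day 50, which is no later than the deadline of 55, so the schedule is feasible.

Yes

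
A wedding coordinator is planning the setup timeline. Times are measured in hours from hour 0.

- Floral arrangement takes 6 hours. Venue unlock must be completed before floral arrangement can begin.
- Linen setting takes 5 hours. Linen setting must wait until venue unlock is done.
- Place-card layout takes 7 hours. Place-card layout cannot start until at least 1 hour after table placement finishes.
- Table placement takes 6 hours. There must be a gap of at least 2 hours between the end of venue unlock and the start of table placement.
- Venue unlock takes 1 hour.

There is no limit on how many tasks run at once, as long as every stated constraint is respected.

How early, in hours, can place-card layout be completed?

Venue unlock has no prerequisites, so it starts at hour 0 and finishes at hour 1.
After venue unlock (finishes hour 1, plus 2-hour gap → hour 3), table placement can start at hour 3 and finishes at hour 9.
Place-card layout cannot begin until table placement (finishes hour 9, plus 1-hour gap → hour 10). It runs from hour 10 to 10 + 7 = hour 17.

17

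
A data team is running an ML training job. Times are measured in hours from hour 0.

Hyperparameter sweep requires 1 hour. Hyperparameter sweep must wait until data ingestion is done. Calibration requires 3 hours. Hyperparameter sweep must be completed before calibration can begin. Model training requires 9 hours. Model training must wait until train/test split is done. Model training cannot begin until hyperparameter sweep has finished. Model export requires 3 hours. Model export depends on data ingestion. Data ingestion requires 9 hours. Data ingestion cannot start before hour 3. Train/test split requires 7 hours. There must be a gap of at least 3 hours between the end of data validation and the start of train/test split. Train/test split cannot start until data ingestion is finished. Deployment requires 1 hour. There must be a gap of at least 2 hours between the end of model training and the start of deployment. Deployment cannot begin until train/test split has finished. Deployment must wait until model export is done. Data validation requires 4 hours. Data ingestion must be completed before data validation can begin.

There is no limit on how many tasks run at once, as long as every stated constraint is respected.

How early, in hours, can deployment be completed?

Data ingestion cannot begin until its own release at hour 3. It runs from hour 3 to 3 + 9 = hour 12.
After data ingestion (finishes hour 12), model export can start at hour 12 and finishes at hour 15.
Hyperparameter sweep cannot begin until data ingestion (finishes hour 12). It runs from hour 12 to 12 + 1 = hour 13.
After data ingestion (finishes hour 12), data validation can start at hour 12 and finishes at hour 16.
Train/test split has to wait for data validation (finishes hour 16, plus 3-hour gap → hour 19); data ingestion (finishes hour 12). The latest of these is hour 19, so train/test split runs hour 19 to 19 + 7 = hour 26.
For model training: train/test split (finishes hour 26); hyperparameter sweep (finishes hour 13). Taking the maximum gives a start of hour 26, and it finishes at 26 + 9 = hour 35.
Deployment cannot start until model training (finishes hour 35, plus 2-hour gap → hour 37); train/test split (finishes hour 26); model export (finishes hour 15). The controlling bound is hour 37, so deployment finishes at 37 + 1 = hour 38.

38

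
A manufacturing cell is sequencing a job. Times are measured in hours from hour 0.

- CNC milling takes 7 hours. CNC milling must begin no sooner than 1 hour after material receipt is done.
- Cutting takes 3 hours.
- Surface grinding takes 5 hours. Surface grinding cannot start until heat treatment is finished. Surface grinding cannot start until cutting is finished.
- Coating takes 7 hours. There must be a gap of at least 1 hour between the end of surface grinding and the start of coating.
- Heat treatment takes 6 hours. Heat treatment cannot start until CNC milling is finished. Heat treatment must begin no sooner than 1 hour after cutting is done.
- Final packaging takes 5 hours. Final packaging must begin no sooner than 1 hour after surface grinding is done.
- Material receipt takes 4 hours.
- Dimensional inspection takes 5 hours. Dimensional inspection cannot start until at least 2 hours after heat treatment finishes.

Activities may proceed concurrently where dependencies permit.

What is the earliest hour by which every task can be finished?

31

Nothing blocks cutting, so it runs from hour 0 to hour 3.
Material receipt can start immediately at hour 0; it finishes at hour 4.
CNC milling waits on material receipt (finishes hour 4, plus 1-hour gap → hour 5), so it starts at hour 5 and finishes at 5 + 7 = hour 12.
Heat treatment needs all of CNC milling (finishes hour 12); cutting (finishes hour 3, plus 1-hour gap → hour 4). That puts its earliest start at hour 12; it finishes at 12 + 6 = hour 18.
Dimensional inspection cannot begin until heat treatment (finishes hour 18, plus 2-hour gap → hour 20). It runs from hour 20 to 20 + 5 = hour 25.
Surface grinding has to wait for heat treatment (finishes hour 18); cutting (finishes hour 3). The latest of these is hour 18, so surface grinding runs hour 18 to 18 + 5 = hour 23.
Final packaging waits on surface grinding (finishes hour 23, plus 1-hour gap → hour 24), so it starts at hour 24 and finishes at 24 + 5 = hour 29.
Coating waits on surface grinding (finishes hour 23, plus 1-hour gap → hour 24), so it starts at hour 24 and finishes at 24 + 7 = hour 31.
All tasks are finished once the last one completes. Finish times: Material receipt at 4, Cutting at 3, CNC milling at 12, Heat treatment at 18, Surface grinding at 23, Dimensional inspection at 25, Coating at 31, Final packaging at 29. The latest is hour 31.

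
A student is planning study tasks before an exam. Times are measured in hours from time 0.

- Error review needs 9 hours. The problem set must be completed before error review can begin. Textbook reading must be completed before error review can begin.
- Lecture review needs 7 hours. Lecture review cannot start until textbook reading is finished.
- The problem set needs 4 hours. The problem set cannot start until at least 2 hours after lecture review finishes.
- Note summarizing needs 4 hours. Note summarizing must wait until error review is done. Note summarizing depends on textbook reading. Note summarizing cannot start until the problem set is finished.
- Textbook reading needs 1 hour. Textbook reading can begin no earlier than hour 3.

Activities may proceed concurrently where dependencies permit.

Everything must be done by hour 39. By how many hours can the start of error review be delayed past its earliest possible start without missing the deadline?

Textbook reading waits on its own release at hour 3, so it starts at hour 3 and finishes at 3 + 1 = hour 4.
Lecture review cannot begin until textbook reading (finishes hour 4). It runs from hour 4 to 4 + 7 = hour 11.
After lecture review (finishes hour 11, plus 2-hour gap → hour 13), the problem set can start at hour 13 and finishes at hour 17.
Error review needs all of the problem set (finishes hour 17); textbook reading (finishes hour 4). That puts its earliest start at hour 17; it finishes at 17 + 9 = hour 26.

Working backward from the deadline:
Nothing follows note summarizing; the deadline of hour 39 is its only limit. It must start by 39 − 4 = hour 35.
Error review must finish before note summarizing (must start by hour 35). With a 9-hour duration, error review must start by 35 − 9 = hour 26.
So error review can start as early as hour 17 and as late as hour 26, giving 26 − 17 = 9 hours of slack.

9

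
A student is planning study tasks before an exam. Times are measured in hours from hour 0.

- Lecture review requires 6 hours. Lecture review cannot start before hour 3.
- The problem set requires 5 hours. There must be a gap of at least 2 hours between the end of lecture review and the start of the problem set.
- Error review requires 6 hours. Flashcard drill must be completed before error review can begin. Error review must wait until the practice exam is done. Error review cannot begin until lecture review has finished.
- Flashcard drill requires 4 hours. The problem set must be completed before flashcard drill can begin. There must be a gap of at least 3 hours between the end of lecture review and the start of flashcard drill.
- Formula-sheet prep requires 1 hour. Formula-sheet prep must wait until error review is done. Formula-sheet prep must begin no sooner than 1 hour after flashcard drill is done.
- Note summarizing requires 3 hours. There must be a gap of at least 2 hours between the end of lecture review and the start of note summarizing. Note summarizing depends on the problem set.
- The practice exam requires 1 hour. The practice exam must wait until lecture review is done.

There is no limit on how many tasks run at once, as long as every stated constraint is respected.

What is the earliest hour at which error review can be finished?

Lecture review cannot begin until its own release at hour 3. It runs from hour 3 to 3 + 6 = hour 9.
After lecture review (finishes hour 9), the practice exam can start at hour 9 and finishes at hour 10.
The problem set waits on lecture review (finishes hour 9, plus 2-hour gap → hour 11), so it starts at hour 11 and finishes at 11 + 5 = hour 16.
Flashcard drill cannot start until the problem set (finishes hour 16); lecture review (finishes hour 9, plus 3-hour gap → hour 12). The controlling bound is hour 16, so flashcard drill finishes at 16 + 4 = hour 20.
Error review cannot start until flashcard drill (finishes hour 20); the practice exam (finishes hour 10); lecture review (finishes hour 9). The controlling bound is hour 20, so error review finishes at 20 + 6 = hour 26.

26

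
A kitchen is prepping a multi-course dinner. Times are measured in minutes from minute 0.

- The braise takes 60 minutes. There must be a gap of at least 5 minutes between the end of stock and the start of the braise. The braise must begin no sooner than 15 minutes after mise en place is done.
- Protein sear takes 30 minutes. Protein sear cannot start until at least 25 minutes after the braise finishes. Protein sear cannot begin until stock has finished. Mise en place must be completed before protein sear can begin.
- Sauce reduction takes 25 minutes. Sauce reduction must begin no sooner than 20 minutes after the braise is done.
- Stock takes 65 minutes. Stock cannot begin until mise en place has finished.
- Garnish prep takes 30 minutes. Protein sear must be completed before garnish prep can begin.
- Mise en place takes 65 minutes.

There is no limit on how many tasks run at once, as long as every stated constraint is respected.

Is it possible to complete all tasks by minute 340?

Nothing blocks mise en place, so it runs from minute 0 to minute 65.
After mise en place (finishes minute 65), stock can start at minute 65 and finishes at minute 130.
The braise needs all of stock (finishes minute 130, plus 5-minute gap → minute 135); mise en place (finishes minute 65, plus 15-minute gap → minute 80). That puts its earliest start at minute 135; it finishes at 135 + 60 = minute 195.
Sauce reduction cannot begin until the braise (finishes minute 195, plus 20-minute gap → minute 215). It runs from minute 215 to 215 + 25 = minute 240.
Protein sear cannot start until the braise (finishes minute 195, plus 25-minute gap → minute 220); stock (finishes minute 130); mise en place (finishes minute 65). The controlling bound is minute 220, so protein sear finishes at 220 + 30 = minute 250.
Garnish prep cannot begin until protein sear (finishes minute 250). It runs from minute 250 to 250 + 30 = minute 280.
Every task is finished by minute 280, which is no later than the deadline of 340, so the schedule is feasible.

Yes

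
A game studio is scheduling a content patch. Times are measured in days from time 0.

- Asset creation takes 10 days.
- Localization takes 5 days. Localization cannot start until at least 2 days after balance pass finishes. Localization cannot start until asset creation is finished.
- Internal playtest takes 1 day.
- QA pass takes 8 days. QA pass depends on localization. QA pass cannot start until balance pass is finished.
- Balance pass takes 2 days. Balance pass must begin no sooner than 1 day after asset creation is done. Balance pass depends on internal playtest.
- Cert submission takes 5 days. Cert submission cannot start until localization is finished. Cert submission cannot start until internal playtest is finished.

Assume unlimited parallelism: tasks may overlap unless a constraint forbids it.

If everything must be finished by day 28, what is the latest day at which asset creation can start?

0

Nothing follows QA pass; the deadline of day 28 is its only limit. It must start by 28 − 8 = day 20.
To finish by day 28, cert submission (duration 5) must start no later than day 23.
Localization has several dependents: QA pass (must start by day 20); cert submission (must start by day 23). The earliest of those limits is day 20, so localization must start by 20 − 5 = day 15.
Balance pass feeds localization (must start by day 15, minus 2-day gap → day 13); QA pass (must start by day 20). Taking the minimum, balance pass must finish by day 13 and start by 13 − 2 = day 11.
Asset creation has several dependents: balance pass (must start by day 11, minus 1-day gap → day 10); localization (must start by day 15). The earliest of those limits is day 10, so asset creation must start by 10 − 10 = day 0.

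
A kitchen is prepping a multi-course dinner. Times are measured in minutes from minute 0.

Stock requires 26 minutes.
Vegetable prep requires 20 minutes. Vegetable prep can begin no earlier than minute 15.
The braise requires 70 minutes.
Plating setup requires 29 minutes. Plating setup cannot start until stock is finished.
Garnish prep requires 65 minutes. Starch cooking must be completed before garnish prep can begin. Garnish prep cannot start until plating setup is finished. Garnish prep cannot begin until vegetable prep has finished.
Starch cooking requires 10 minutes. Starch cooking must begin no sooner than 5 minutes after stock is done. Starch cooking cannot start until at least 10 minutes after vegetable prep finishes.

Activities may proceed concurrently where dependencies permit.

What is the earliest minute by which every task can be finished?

120

Vegetable prep cannot begin until its own release at minute 15. It runs from minute 15 to 15 + 20 = minute 35.
The braise can start immediately at minute 0; it finishes at minute 70.
Nothing blocks stock, so it runs from minute 0 to minute 26.
After stock (finishes minute 26), plating setup can start at minute 26 and finishes at minute 55.
Starch cooking cannot start until stock (finishes minute 26, plus 5-minute gap → minute 31); vegetable prep (finishes minute 35, plus 10-minute gap → minute 45). The controlling bound is minute 45, so starch cooking finishes at 45 + 10 = minute 55.
Garnish prep needs all of starch cooking (finishes minute 55); plating setup (finishes minute 55); vegetable prep (finishes minute 35). That puts its earliest start at minute 55; it finishes at 55 + 65 = minute 120.
All tasks are finished once the last one completes. Finish times: Stock at 26, The braise at 70, Vegetable prep at 35, Starch cooking at 55, Plating setup at 55, Garnish prep at 120. The latest is minute 120.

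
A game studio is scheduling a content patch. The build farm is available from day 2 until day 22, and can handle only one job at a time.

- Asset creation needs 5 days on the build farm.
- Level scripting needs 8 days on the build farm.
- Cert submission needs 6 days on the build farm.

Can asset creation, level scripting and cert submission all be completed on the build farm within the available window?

Yes

The build farm window is 22 − 2 = 20 days.
Running back to back, the jobs need 5 + 8 + 6 = 19 days on the build farm.
Since 19 ≤ 20, they fit within the window.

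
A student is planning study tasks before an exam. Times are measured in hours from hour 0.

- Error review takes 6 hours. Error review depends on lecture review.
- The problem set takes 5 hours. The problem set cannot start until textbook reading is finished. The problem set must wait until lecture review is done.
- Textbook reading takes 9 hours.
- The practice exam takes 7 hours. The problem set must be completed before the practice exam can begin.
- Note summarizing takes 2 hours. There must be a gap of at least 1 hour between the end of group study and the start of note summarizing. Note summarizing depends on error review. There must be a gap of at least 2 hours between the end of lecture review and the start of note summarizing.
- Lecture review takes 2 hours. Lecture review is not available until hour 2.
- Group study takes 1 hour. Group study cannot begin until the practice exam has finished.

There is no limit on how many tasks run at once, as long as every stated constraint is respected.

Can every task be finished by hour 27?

Yes

Lecture review waits on its own release at hour 2, so it starts at hour 2 and finishes at 2 + 2 = hour 4.
After lecture review (finishes hour 4), error review can start at hour 4 and finishes at hour 10.
Textbook reading has no prerequisites, so it starts at hour 0 and finishes at hour 9.
The problem set has to wait for textbook reading (finishes hour 9); lecture review (finishes hour 4). The latest of these is hour 9, so the problem set runs hour 9 to 9 + 5 = hour 14.
The practice exam cannot begin until the problem set (finishes hour 14). It runs from hour 14 to 14 + 7 = hour 21.
Group study cannot begin until the practice exam (finishes hour 21). It runs from hour 21 to 21 + 1 = hour 22.
Note summarizing cannot start until group study (finishes hour 22, plus 1-hour gap → hour 23); error review (finishes hour 10); lecture review (finishes hour 4, plus 2-hour gap → hour 6). The controlling bound is hour 23, so note summarizing finishes at 23 + 2 = hour 25.
Every task is finished by hour 25, which is no later than the deadline of 27, so the schedule is feasible.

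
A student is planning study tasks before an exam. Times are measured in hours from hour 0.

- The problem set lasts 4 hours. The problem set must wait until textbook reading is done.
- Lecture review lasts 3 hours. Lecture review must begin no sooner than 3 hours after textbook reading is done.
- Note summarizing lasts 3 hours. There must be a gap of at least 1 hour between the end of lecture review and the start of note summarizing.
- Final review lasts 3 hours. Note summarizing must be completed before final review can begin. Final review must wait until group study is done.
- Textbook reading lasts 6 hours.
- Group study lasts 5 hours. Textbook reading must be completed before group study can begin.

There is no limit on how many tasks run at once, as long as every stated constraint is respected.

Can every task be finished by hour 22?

Nothing blocks textbook reading, so it runs from hour 0 to hour 6.
After textbook reading (finishes hour 6), group study can start at hour 6 and finishes at hour 11.
The problem set waits on textbook reading (finishes hour 6), so it starts at hour 6 and finishes at 6 + 4 = hour 10.
Lecture review cannot begin until textbook reading (finishes hour 6, plus 3-hour gap → hour 9). It runs from hour 9 to 9 + 3 = hour 12.
Note summarizing cannot begin until lecture review (finishes hour 12, plus 1-hour gap → hour 13). It runs from hour 13 to 13 + 3 = hour 16.
Final review has to wait for note summarizing (finishes hour 16); group study (finishes hour 11). The latest of these is hour 16, so final review runs hour 16 to 16 + 3 = hour 19.
Every task is finished by hour 19, which is no later than the deadline of 22, so the schedule is feasible.

Yes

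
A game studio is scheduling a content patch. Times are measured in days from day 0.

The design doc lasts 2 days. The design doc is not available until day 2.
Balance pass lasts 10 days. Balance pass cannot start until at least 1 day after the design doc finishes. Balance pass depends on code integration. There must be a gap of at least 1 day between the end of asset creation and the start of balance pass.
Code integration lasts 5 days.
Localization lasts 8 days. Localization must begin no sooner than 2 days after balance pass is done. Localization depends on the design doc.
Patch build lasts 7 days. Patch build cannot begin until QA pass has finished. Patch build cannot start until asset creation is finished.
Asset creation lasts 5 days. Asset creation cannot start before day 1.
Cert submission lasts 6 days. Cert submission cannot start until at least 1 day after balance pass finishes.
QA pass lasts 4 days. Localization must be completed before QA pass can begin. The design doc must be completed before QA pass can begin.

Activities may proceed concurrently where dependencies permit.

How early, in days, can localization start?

19

Code integration can start immediately at day 0; it finishes at day 5.
After its own release at day 1, asset creation can start at day 1 and finishes at day 6.
After its own release at day 2, the design doc can start at day 2 and finishes at day 4.
Balance pass has to wait for the design doc (finishes day 4, plus 1-day gap → day 5); code integration (finishes day 5); asset creation (finishes day 6, plus 1-day gap → day 7). The latest of these is day 7, so balance pass runs day 7 to 7 + 10 = day 17.
Localization waits on balance pass (finishes day 17, plus 2-day gap → day 19); the design doc (finishes day 4). The latest of these is day 19, which is the earliest localization can start.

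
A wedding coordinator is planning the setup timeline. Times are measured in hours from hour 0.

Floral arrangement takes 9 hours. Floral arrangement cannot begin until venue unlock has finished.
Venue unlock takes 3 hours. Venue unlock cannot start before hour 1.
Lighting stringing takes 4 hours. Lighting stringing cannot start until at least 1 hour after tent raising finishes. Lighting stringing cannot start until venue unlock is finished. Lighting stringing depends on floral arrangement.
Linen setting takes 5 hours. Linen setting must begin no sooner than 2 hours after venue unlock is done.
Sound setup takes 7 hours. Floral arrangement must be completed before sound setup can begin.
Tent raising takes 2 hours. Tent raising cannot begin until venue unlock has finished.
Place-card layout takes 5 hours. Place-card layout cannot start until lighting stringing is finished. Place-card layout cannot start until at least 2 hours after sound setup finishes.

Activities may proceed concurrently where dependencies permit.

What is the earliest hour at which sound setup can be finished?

20

Venue unlock waits on its own release at hour 1, so it starts at hour 1 and finishes at 1 + 3 = hour 4.
Floral arrangement waits on venue unlock (finishes hour 4), so it starts at hour 4 and finishes at 4 + 9 = hour 13.
Sound setup waits on floral arrangement (finishes hour 13), so it starts at hour 13 and finishes at 13 + 7 = hour 20.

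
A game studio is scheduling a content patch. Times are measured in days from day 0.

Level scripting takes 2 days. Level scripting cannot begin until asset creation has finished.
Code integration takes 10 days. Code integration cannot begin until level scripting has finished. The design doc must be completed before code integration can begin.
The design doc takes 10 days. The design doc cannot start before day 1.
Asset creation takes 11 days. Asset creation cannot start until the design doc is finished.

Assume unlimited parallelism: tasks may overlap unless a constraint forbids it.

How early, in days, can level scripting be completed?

24

After its own release at day 1, the design doc can start at day 1 and finishes at day 11.
Asset creation waits on the design doc (finishes day 11), so it starts at day 11 and finishes at 11 + 11 = day 22.
After asset creation (finishes day 22), level scripting can start at day 22 and finishes at day 24.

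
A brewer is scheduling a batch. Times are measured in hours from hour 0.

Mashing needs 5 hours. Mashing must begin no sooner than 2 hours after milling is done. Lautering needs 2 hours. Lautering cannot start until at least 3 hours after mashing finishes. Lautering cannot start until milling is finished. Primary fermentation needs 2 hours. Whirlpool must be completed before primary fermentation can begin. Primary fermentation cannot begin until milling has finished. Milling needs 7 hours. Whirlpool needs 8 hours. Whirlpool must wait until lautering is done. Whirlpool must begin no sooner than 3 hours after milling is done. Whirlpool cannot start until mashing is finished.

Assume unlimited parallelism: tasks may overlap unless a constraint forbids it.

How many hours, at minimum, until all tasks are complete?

Nothing blocks milling, so it runs from hour 0 to hour 7.
Mashing waits on milling (finishes hour 7, plus 2-hour gap → hour 9), so it starts at hour 9 and finishes at 9 + 5 = hour 14.
For lautering: mashing (finishes hour 14, plus 3-hour gap → hour 17); milling (finishes hour 7). Taking the maximum gives a start of hour 17, and it finishes at 17 + 2 = hour 19.
Whirlpool needs all of lautering (finishes hour 19); milling (finishes hour 7, plus 3-hour gap → hour 10); mashing (finishes hour 14). That puts its earliest start at hour 19; it finishes at 19 + 8 = hour 27.
Primary fermentation needs all of whirlpool (finishes hour 27); milling (finishes hour 7). That puts its earliest start at hour 27; it finishes at 27 + 2 = hour 29.
All tasks are finished once the last one completes. Finish times: Milling at 7, Mashing at 14, Lautering at 19, Whirlpool at 27, Primary fermentation at 29. The latest is hour 29.

29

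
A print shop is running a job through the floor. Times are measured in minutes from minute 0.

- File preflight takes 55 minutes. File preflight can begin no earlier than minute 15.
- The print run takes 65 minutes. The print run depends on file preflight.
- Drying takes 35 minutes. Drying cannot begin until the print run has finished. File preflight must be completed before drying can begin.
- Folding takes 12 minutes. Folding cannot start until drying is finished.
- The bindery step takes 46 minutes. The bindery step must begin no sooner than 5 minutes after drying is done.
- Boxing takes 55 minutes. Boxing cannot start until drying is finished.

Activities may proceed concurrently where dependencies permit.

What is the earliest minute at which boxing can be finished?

After its own release at minute 15, file preflight can start at minute 15 and finishes at minute 70.
After file preflight (finishes minute 70), the print run can start at minute 70 and finishes at minute 135.
Drying has to wait for the print run (finishes minute 135); file preflight (finishes minute 70). The latest of these is minute 135, so drying runs minute 135 to 135 + 35 = minute 170.
Boxing waits on drying (finishes minute 170), so it starts at minute 170 and finishes at 170 + 55 = minute 225.

225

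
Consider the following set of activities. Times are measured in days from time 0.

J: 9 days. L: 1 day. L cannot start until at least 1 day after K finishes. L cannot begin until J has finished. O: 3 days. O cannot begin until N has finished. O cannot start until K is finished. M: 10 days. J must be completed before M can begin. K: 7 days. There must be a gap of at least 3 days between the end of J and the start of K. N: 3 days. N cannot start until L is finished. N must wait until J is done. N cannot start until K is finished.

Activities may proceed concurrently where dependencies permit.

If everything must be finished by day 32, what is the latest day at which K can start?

17

To finish by day 32, O (duration 3) must start no later than day 29.
Since O (must start by day 29) depends on it, N must finish by day 29. Backing off its 3-day duration gives a latest start of day 26.
L feeds into N (must start by day 26); so L must finish by day 26 and therefore start by day 25.
K has several dependents: L (must start by day 25, minus 1-day gap → day 24); N (must start by day 26); O (must start by day 29). The earliest of those limits is day 24, so K must start by 24 − 7 = day 17.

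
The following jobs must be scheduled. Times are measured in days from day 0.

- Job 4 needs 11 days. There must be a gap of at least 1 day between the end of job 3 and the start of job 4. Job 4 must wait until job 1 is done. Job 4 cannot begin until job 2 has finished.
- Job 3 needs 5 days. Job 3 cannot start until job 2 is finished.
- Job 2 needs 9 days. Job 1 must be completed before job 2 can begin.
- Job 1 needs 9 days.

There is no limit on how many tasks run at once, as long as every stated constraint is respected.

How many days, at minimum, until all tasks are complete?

Job 1 can start immediately at day 0; it finishes at day 9.
Job 2 waits on job 1 (finishes day 9), so it starts at day 9 and finishes at 9 + 9 = day 18.
After job 2 (finishes day 18), job 3 can start at day 18 and finishes at day 23.
Job 4 needs all of job 3 (finishes day 23, plus 1-day gap → day 24); job 1 (finishes day 9); job 2 (finishes day 18). That puts its earliest start at day 24; it finishes at 24 + 11 = day 35.
All tasks are finished once the last one completes. Finish times: Job 1 at 9, Job 2 at 18, Job 3 at 23, Job 4 at 35. The latest is day 35.

35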